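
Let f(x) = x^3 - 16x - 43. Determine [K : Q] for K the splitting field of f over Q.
[K : Q] = 6

By the rational root test, any rational root of the monic integer polynomial f(x) = x^3 - 16x - 43 must be an integer dividing the constant term -43, i.e. one of ±{1, 43}. Evaluating: f(1) = -58, f(-1) = -28, f(43) = 78776, f(-43) = -78862; none is 0, so f has no rational root and is therefore irreducible over Q (a cubic with no linear factor over a field is irreducible). For an irreducible cubic, the Galois group is A_3 or S_3 according as the discriminant disc(f) = -4a^3 - 27b^2 = -4·(-16)^3 - 27·(-43)^2 = -33539 is or is not a square in Q. Here disc(f) = -33539 is not a perfect square in Q, so the Galois group of f over Q is not contained in A_3 and must be all of S_3. The splitting field has degree |S_3| = 6 over Q, so [K : Q] = 6.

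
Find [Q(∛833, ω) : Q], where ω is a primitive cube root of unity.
[Q(∛833, ω) : Q] = 6

[Q(∛833):Q] = 3 (min poly x^3 - 833, irreducible since 833 is not a perfect cube). [Q(ω):Q] = 2 (min poly x^2 + x + 1). Since Q(∛833) ⊂ R and ω ∉ R, we have ω ∉ Q(∛833), so x^2 + x + 1 remains irreducible over Q(∛833) and [Q(∛833, ω) : Q(∛833)] = 2. By the tower law, [Q(∛833, ω) : Q] = 3 · 2 = 6. (In fact Q(∛833, ω) is the splitting field of x^3 - 833 over Q.)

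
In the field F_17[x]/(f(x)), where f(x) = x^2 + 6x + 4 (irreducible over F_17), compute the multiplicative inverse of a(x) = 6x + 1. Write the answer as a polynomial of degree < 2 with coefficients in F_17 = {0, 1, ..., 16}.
a(x)^(-1) ≡ 4x + 12 (mod f(x))

Since f is irreducible over F_17, F_17[x]/(f) is a field and a(x) ≠ 0 has an inverse. Apply the extended Euclidean algorithm to f(x) and a(x) in F_17[x]: f(x) = (3x + 9)·a(x) + (12). The last nonzero remainder is the constant 12 = gcd(f, a) in F_17. Back-substituting through the division chain expresses 12 = s(x)·a(x) + t(x)·f(x) with s(x) ≡ 14x + 8 (mod f), so (14x + 8)·a(x) ≡ 12 (mod f). Multiplying by 12^(-1) ≡ 10 in F_17 gives a(x)^(-1) ≡ 10·(14x + 8) ≡ 4x + 12 (mod f). Check: (6x + 1)·(4x + 12) = 7x^2 + 8x + 12 ≡ 1 (mod x^2 + 6x + 4).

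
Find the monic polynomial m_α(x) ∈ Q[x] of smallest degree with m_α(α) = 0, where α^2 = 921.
m_α(x) = x^2 - 921

α satisfies α^2 - 921 = 0, so x^2 - 921 annihilates α. Since d = 921 is squarefree and ≠ 1, it is not a perfect square in Q, so x^2 - 921 has no rational root and is therefore irreducible over Q (a degree-2 polynomial over a field is irreducible iff it has no root). Hence m_α(x) = x^2 - 921.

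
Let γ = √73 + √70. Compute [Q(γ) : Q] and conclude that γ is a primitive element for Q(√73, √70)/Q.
[Q(γ) : Q] = 4 (equivalently, Q(γ) = Q(√73, √70))

Obviously Q(γ) ⊆ Q(√73, √70), and [Q(√73, √70):Q] = 4 (since 73, 70 are distinct squarefree integers > 1 with 5110 not a perfect square). To show equality we compute the minimal polynomial of γ. From γ = √73 + √70: γ^2 = 73 + 2√(5110) + 70 = 143 + 2√(5110), so γ^2 - 143 = 2√(5110); squaring, (γ^2 - 143)^2 = 4·5110, i.e. γ^4 - 286γ^2 + 20449 - 20440 = 0, i.e. γ^4 - 286γ^2 + 9 = 0. So γ is a root of x^4 - 286x^2 + 9. This polynomial is irreducible over Q: it has no rational root (each ±√73 ± √70 is irrational), and any factorization into two quadratics over Q would force √(5110) ∈ Q (pairing opposite roots) or √73, √70 ∈ Q (other pairings), all impossible. Hence [Q(γ):Q] = 4 = [Q(√73, √70):Q], so Q(γ) = Q(√73, √70).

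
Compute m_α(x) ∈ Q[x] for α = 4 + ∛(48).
m_α(x) = x^3 - 12x^2 + 48x - 112

Set β = α - 4 = ∛(48), so β^3 = 48. Then (α - 4)^3 - 48 = 0, i.e. α is a root of g(x) = (x - 4)^3 - 48 = x^3 - 12x^2 + 48x - 112. Since g(x) = h(x - 4) where h(x) = x^3 - 48, and h is irreducible over Q (because 48 is not a perfect cube, so h has no rational root, and a monic cubic with no rational root is irreducible), g is also irreducible (irreducibility is preserved under the substitution x → x - 4). Hence m_α(x) = x^3 - 12x^2 + 48x - 112.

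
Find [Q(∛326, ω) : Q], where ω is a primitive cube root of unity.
[Q(∛326, ω) : Q] = 6

[Q(∛326):Q] = 3 (min poly x^3 - 326, irreducible since 326 is not a perfect cube). [Q(ω):Q] = 2 (min poly x^2 + x + 1). Since Q(∛326) ⊂ R and ω ∉ R, we have ω ∉ Q(∛326), so x^2 + x + 1 remains irreducible over Q(∛326) and [Q(∛326, ω) : Q(∛326)] = 2. By the tower law, [Q(∛326, ω) : Q] = 3 · 2 = 6. (In fact Q(∛326, ω) is the splitting field of x^3 - 326 over Q.)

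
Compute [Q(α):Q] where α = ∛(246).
[Q(α):Q] = 3

The minimal polynomial of α is x^3 - 246, irreducible over Q since 246 is not a perfect cube (so x^3 - 246 has no rational root). Hence [Q(α):Q] = deg(m_α) = 3.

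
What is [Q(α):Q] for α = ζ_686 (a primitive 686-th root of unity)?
[Q(α):Q] = 294

The minimal polynomial of ζ_686 over Q is the 686-th cyclotomic polynomial Φ_686(x), which is irreducible over Q and has degree φ(686) = 294. Hence [Q(α):Q] = φ(686) = 294.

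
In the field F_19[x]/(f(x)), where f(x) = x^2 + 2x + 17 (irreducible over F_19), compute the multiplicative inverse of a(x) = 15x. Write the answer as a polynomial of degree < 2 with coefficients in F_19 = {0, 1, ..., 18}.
a(x)^(-1) ≡ 7x + 14 (mod f(x))

Since f is irreducible over F_19, F_19[x]/(f) is a field and a(x) ≠ 0 has an inverse. Apply the extended Euclidean algorithm to f(x) and a(x) in F_19[x]: f(x) = (14x + 9)·a(x) + (17). The last nonzero remainder is the constant 17 = gcd(f, a) in F_19. Back-substituting through the division chain expresses 17 = s(x)·a(x) + t(x)·f(x) with s(x) ≡ 5x + 10 (mod f), so (5x + 10)·a(x) ≡ 17 (mod f). Multiplying by 17^(-1) ≡ 9 in F_19 gives a(x)^(-1) ≡ 9·(5x + 10) ≡ 7x + 14 (mod f). Check: (15x)·(7x + 14) = 10x^2 + x ≡ 1 (mod x^2 + 2x + 17).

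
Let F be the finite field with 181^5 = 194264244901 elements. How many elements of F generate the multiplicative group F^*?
There are φ(194264244900) = 47094360000 primitive elements

F_q^* is cyclic of order q - 1 = 194264244900. A cyclic group of order m has exactly φ(m) generators. Here m = 194264244900 = 2^2 · 3^2 · 5^2 · 11 · 19622651, so the number of primitive elements is φ(194264244900) = 47094360000.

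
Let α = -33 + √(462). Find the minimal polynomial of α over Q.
m_α(x) = x^2 + 66x + 627

From α + 33 = √(462), squaring gives (α + 33)^2 = 462, i.e. α^2 + 66α + 1089 = 462, so α^2 + 66α + 627 = 0. The discriminant of x^2 + 66x + 627 is (66)^2 - 4·(627) = 4356 - 2508 = 1848, and 4·(462) is not a perfect square in Q since 462 is squarefree and ≠ 1. Hence x^2 + 66x + 627 is irreducible over Q and is the minimal polynomial of α.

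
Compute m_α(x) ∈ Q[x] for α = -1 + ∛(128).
m_α(x) = x^3 + 3x^2 + 3x - 127

Set β = α + 1 = ∛(128), so β^3 = 128. Then (α + 1)^3 - 128 = 0, i.e. α is a root of g(x) = (x + 1)^3 - 128 = x^3 + 3x^2 + 3x - 127. Since g(x) = h(x + 1) where h(x) = x^3 - 128, and h is irreducible over Q (because 128 is not a perfect cube, so h has no rational root, and a monic cubic with no rational root is irreducible), g is also irreducible (irreducibility is preserved under the substitution x → x + 1). Hence m_α(x) = x^3 + 3x^2 + 3x - 127.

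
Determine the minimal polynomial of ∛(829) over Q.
m_α(x) = x^3 - 829

α satisfies α^3 = 829, so x^3 - 829 annihilates α. By the rational root test, a rational root p/q (in lowest terms) of x^3 - 829 would satisfy p^3 = 829 q^3, forcing q = 1 and p^3 = 829; but 829 is not a perfect cube, contradiction. A monic cubic over Q with no rational root is irreducible (any nontrivial factorization would include a linear factor). Hence x^3 - 829 is the minimal polynomial of α, and in particular [Q(α):Q] = 3.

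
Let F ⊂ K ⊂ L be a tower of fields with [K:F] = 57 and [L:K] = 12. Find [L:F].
[L:F] = 684

The tower law says that for any tower of field extensions F ⊂ K ⊂ L with finite degrees, [L:F] = [L:K] · [K:F]. Here this gives [L:F] = 12 · 57 = 684.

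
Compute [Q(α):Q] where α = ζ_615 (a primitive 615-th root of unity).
[Q(α):Q] = 320

The minimal polynomial of ζ_615 over Q is the 615-th cyclotomic polynomial Φ_615(x), which is irreducible over Q and has degree φ(615) = 320. Hence [Q(α):Q] = φ(615) = 320.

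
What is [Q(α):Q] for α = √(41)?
[Q(α):Q] = 2

[Q(α):Q] equals the degree of the minimal polynomial of α. Here α^2 = 41 and x^2 - 41 is irreducible (d = 41 is squarefree, ≠ 1, hence not a square), so deg(m_α) = 2. Thus [Q(α):Q] = 2.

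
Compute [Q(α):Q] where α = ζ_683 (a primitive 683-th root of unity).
[Q(α):Q] = 682

The minimal polynomial of ζ_683 over Q is the 683-th cyclotomic polynomial Φ_683(x), which is irreducible over Q and has degree φ(683) = 682. Hence [Q(α):Q] = φ(683) = 682.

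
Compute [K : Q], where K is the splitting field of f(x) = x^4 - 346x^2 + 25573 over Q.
[K : Q] = 4

Solving the quadratic in x^2: x^2 = (346 ± √(346^2 - 4·25573))/2 = (346 ± √17424)/2 = (346 ± 132)/2, giving x^2 = 239 or x^2 = 107. So f(x) = (x^2 - 239)(x^2 - 107) and the roots of f are ±√239, ±√107. Hence the splitting field is K = Q(√239, √107). Since 239 and 107 are distinct squarefree integers > 1, their product 25573 is not a perfect square, so √107 ∉ Q(√239). By the tower law [K:Q] = [Q(√239,√107):Q(√239)] · [Q(√239):Q] = 2 · 2 = 4.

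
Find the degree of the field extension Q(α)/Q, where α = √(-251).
[Q(α):Q] = 2

[Q(α):Q] equals the degree of the minimal polynomial of α. Here α^2 = -251 and x^2 + 251 is irreducible (d = -251 is squarefree, ≠ 1, hence not a square), so deg(m_α) = 2. Thus [Q(α):Q] = 2.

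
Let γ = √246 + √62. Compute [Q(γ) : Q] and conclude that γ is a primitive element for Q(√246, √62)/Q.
[Q(γ) : Q] = 4 (equivalently, Q(γ) = Q(√246, √62))

Obviously Q(γ) ⊆ Q(√246, √62), and [Q(√246, √62):Q] = 4 (since 246, 62 are distinct squarefree integers > 1 with 15252 not a perfect square). To show equality we compute the minimal polynomial of γ. From γ = √246 + √62: γ^2 = 246 + 2√(15252) + 62 = 308 + 2√(15252), so γ^2 - 308 = 2√(15252); squaring, (γ^2 - 308)^2 = 4·15252, i.e. γ^4 - 616γ^2 + 94864 - 61008 = 0, i.e. γ^4 - 616γ^2 + 33856 = 0. So γ is a root of x^4 - 616x^2 + 33856. This polynomial is irreducible over Q: it has no rational root (each ±√246 ± √62 is irrational), and any factorization into two quadratics over Q would force √(15252) ∈ Q (pairing opposite roots) or √246, √62 ∈ Q (other pairings), all impossible. Hence [Q(γ):Q] = 4 = [Q(√246, √62):Q], so Q(γ) = Q(√246, √62).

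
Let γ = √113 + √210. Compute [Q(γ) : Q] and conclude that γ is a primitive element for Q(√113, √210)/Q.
[Q(γ) : Q] = 4 (equivalently, Q(γ) = Q(√113, √210))

Obviously Q(γ) ⊆ Q(√113, √210), and [Q(√113, √210):Q] = 4 (since 113, 210 are distinct squarefree integers > 1 with 23730 not a perfect square). To show equality we compute the minimal polynomial of γ. From γ = √113 + √210: γ^2 = 113 + 2√(23730) + 210 = 323 + 2√(23730), so γ^2 - 323 = 2√(23730); squaring, (γ^2 - 323)^2 = 4·23730, i.e. γ^4 - 646γ^2 + 104329 - 94920 = 0, i.e. γ^4 - 646γ^2 + 9409 = 0. So γ is a root of x^4 - 646x^2 + 9409. This polynomial is irreducible over Q: it has no rational root (each ±√113 ± √210 is irrational), and any factorization into two quadratics over Q would force √(23730) ∈ Q (pairing opposite roots) or √113, √210 ∈ Q (other pairings), all impossible. Hence [Q(γ):Q] = 4 = [Q(√113, √210):Q], so Q(γ) = Q(√113, √210).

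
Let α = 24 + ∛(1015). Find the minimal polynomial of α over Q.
m_α(x) = x^3 - 72x^2 + 1728x - 14839

Set β = α - 24 = ∛(1015), so β^3 = 1015. Then (α - 24)^3 - 1015 = 0, i.e. α is a root of g(x) = (x - 24)^3 - 1015 = x^3 - 72x^2 + 1728x - 14839. Since g(x) = h(x - 24) where h(x) = x^3 - 1015, and h is irreducible over Q (because 1015 is not a perfect cube, so h has no rational root, and a monic cubic with no rational root is irreducible), g is also irreducible (irreducibility is preserved under the substitution x → x - 24). Hence m_α(x) = x^3 - 72x^2 + 1728x - 14839.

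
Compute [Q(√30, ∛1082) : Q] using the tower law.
[Q(√30, ∛1082) : Q] = 6

Let L = Q(√30, ∛1082). Since Q(√30) ⊂ L and [Q(√30):Q] = 2, the tower law gives 2 | [L:Q]. Likewise Q(∛1082) ⊂ L with [Q(∛1082):Q] = 3 (because 1082 is not a perfect cube), so 3 | [L:Q]. As gcd(2,3) = 1, [L:Q] is divisible by 6. Conversely L is generated over Q by √30 and ∛1082, so [L:Q] ≤ 2·3 = 6. Therefore [Q(√30, ∛1082) : Q] = 6.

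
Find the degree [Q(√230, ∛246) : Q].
[Q(√230, ∛246) : Q] = 6

Let L = Q(√230, ∛246). Since Q(√230) ⊂ L and [Q(√230):Q] = 2, the tower law gives 2 | [L:Q]. Likewise Q(∛246) ⊂ L with [Q(∛246):Q] = 3 (because 246 is not a perfect cube), so 3 | [L:Q]. As gcd(2,3) = 1, [L:Q] is divisible by 6. Conversely L is generated over Q by √230 and ∛246, so [L:Q] ≤ 2·3 = 6. Therefore [Q(√230, ∛246) : Q] = 6.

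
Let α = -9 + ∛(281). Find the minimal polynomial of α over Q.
m_α(x) = x^3 + 27x^2 + 243x + 448

Set β = α + 9 = ∛(281), so β^3 = 281. Then (α + 9)^3 - 281 = 0, i.e. α is a root of g(x) = (x + 9)^3 - 281 = x^3 + 27x^2 + 243x + 448. Since g(x) = h(x + 9) where h(x) = x^3 - 281, and h is irreducible over Q (because 281 is not a perfect cube, so h has no rational root, and a monic cubic with no rational root is irreducible), g is also irreducible (irreducibility is preserved under the substitution x → x + 9). Hence m_α(x) = x^3 + 27x^2 + 243x + 448.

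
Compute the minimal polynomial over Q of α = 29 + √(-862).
m_α(x) = x^2 - 58x + 1703

From α - 29 = √(-862), squaring gives (α - 29)^2 = -862, i.e. α^2 - 58α + 841 = -862, so α^2 - 58α + 1703 = 0. The discriminant of x^2 - 58x + 1703 is (-58)^2 - 4·(1703) = 3364 - 6812 = -3448, and 4·(-862) is not a perfect square in Q since -862 is squarefree and ≠ 1. Hence x^2 - 58x + 1703 is irreducible over Q and is the minimal polynomial of α.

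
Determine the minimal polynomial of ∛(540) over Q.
m_α(x) = x^3 - 540

α satisfies α^3 = 540, so x^3 - 540 annihilates α. By the rational root test, a rational root p/q (in lowest terms) of x^3 - 540 would satisfy p^3 = 540 q^3, forcing q = 1 and p^3 = 540; but 540 is not a perfect cube, contradiction. A monic cubic over Q with no rational root is irreducible (any nontrivial factorization would include a linear factor). Hence x^3 - 540 is the minimal polynomial of α, and in particular [Q(α):Q] = 3.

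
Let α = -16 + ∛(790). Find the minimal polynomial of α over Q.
m_α(x) = x^3 + 48x^2 + 768x + 3306

Set β = α + 16 = ∛(790), so β^3 = 790. Then (α + 16)^3 - 790 = 0, i.e. α is a root of g(x) = (x + 16)^3 - 790 = x^3 + 48x^2 + 768x + 3306. Since g(x) = h(x + 16) where h(x) = x^3 - 790, and h is irreducible over Q (because 790 is not a perfect cube, so h has no rational root, and a monic cubic with no rational root is irreducible), g is also irreducible (irreducibility is preserved under the substitution x → x + 16). Hence m_α(x) = x^3 + 48x^2 + 768x + 3306.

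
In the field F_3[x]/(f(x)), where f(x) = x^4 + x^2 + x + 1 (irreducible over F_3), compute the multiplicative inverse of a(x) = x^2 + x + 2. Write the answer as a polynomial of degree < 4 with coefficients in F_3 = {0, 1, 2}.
a(x)^(-1) ≡ 2x^2 + x (mod f(x))

Since f is irreducible over F_3, F_3[x]/(f) is a field and a(x) ≠ 0 has an inverse. Apply the extended Euclidean algorithm to f(x) and a(x) in F_3[x]: f(x) = (x^2 + 2x)·a(x) + (1). The last nonzero remainder is the constant 1 = gcd(f, a) in F_3. Back-substituting through the division chain expresses 1 = s(x)·a(x) + t(x)·f(x) with s(x) ≡ 2x^2 + x (mod f), so a(x)^(-1) ≡ s(x) = 2x^2 + x (mod f). Check: (x^2 + x + 2)·(2x^2 + x) = 2x^4 + 2x^2 + 2x ≡ 1 (mod x^4 + x^2 + x + 1).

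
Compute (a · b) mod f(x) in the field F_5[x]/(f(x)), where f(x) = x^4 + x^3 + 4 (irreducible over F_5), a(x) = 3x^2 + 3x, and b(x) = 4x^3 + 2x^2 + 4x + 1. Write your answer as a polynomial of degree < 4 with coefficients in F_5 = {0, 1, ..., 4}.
a · b ≡ 2x^3 + 1 (mod f(x))

Multiply in F_5[x]: a(x)·b(x) = (3x^2 + 3x)·(4x^3 + 2x^2 + 4x + 1) = 2x^5 + 3x^4 + 3x^3 + 3x. This has degree ≥ 4, so divide by f(x) over F_5: 2x^5 + 3x^4 + 3x^3 + 3x = (2x + 1)·(x^4 + x^3 + 4) + (2x^3 + 1). Hence a·b ≡ 2x^3 + 1 (mod f). (F_5[x]/(f) is a field with 5^4 = 625 elements since f is irreducible of degree 4.)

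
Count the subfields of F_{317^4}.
F_{317^4} has 3 subfields

The subfields of F_{p^n} are exactly the fields F_{p^d} for d | n (each is the fixed field of the unique index-d subgroup of Gal(F_{p^n}/F_p) ≅ Z/nZ). The divisors of n = 4 are {1, 2, 4}, giving 3 subfields: F_{317^1}, F_{317^2}, F_{317^4}.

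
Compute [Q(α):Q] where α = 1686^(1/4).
[Q(α):Q] = 4

α is a root of x^4 - 1686. By Eisenstein's criterion at the prime p = 2 (which divides the constant term 1686 but p^2 = 4 does not, since 1686 is squarefree), x^4 - 1686 is irreducible over Q. Hence [Q(α):Q] = 4.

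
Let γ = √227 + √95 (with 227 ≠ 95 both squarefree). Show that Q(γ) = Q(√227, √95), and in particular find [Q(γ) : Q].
[Q(γ) : Q] = 4 (equivalently, Q(γ) = Q(√227, √95))

Obviously Q(γ) ⊆ Q(√227, √95), and [Q(√227, √95):Q] = 4 (since 227, 95 are distinct squarefree integers > 1 with 21565 not a perfect square). To show equality we compute the minimal polynomial of γ. From γ = √227 + √95: γ^2 = 227 + 2√(21565) + 95 = 322 + 2√(21565), so γ^2 - 322 = 2√(21565); squaring, (γ^2 - 322)^2 = 4·21565, i.e. γ^4 - 644γ^2 + 103684 - 86260 = 0, i.e. γ^4 - 644γ^2 + 17424 = 0. So γ is a root of x^4 - 644x^2 + 17424. This polynomial is irreducible over Q: it has no rational root (each ±√227 ± √95 is irrational), and any factorization into two quadratics over Q would force √(21565) ∈ Q (pairing opposite roots) or √227, √95 ∈ Q (other pairings), all impossible. Hence [Q(γ):Q] = 4 = [Q(√227, √95):Q], so Q(γ) = Q(√227, √95).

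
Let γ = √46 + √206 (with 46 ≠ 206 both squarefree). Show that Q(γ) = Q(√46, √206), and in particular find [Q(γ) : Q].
[Q(γ) : Q] = 4 (equivalently, Q(γ) = Q(√46, √206))

Obviously Q(γ) ⊆ Q(√46, √206), and [Q(√46, √206):Q] = 4 (since 46, 206 are distinct squarefree integers > 1 with 9476 not a perfect square). To show equality we compute the minimal polynomial of γ. From γ = √46 + √206: γ^2 = 46 + 2√(9476) + 206 = 252 + 2√(9476), so γ^2 - 252 = 2√(9476); squaring, (γ^2 - 252)^2 = 4·9476, i.e. γ^4 - 504γ^2 + 63504 - 37904 = 0, i.e. γ^4 - 504γ^2 + 25600 = 0. So γ is a root of x^4 - 504x^2 + 25600. This polynomial is irreducible over Q: it has no rational root (each ±√46 ± √206 is irrational), and any factorization into two quadratics over Q would force √(9476) ∈ Q (pairing opposite roots) or √46, √206 ∈ Q (other pairings), all impossible. Hence [Q(γ):Q] = 4 = [Q(√46, √206):Q], so Q(γ) = Q(√46, √206).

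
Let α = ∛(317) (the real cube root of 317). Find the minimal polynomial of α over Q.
m_α(x) = x^3 - 317

α satisfies α^3 = 317, so x^3 - 317 annihilates α. By the rational root test, a rational root p/q (in lowest terms) of x^3 - 317 would satisfy p^3 = 317 q^3, forcing q = 1 and p^3 = 317; but 317 is not a perfect cube, contradiction. A monic cubic over Q with no rational root is irreducible (any nontrivial factorization would include a linear factor). Hence x^3 - 317 is the minimal polynomial of α, and in particular [Q(α):Q] = 3.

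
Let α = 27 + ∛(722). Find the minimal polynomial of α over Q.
m_α(x) = x^3 - 81x^2 + 2187x - 20405

Set β = α - 27 = ∛(722), so β^3 = 722. Then (α - 27)^3 - 722 = 0, i.e. α is a root of g(x) = (x - 27)^3 - 722 = x^3 - 81x^2 + 2187x - 20405. Since g(x) = h(x - 27) where h(x) = x^3 - 722, and h is irreducible over Q (because 722 is not a perfect cube, so h has no rational root, and a monic cubic with no rational root is irreducible), g is also irreducible (irreducibility is preserved under the substitution x → x - 27). Hence m_α(x) = x^3 - 81x^2 + 2187x - 20405.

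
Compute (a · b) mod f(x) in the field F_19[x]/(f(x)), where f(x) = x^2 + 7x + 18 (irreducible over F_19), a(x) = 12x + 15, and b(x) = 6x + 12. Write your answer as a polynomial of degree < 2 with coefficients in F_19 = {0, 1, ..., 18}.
a · b ≡ 15x + 5 (mod f(x))

Multiply in F_19[x]: a(x)·b(x) = (12x + 15)·(6x + 12) = 15x^2 + 6x + 9. This has degree ≥ 2, so divide by f(x) over F_19: 15x^2 + 6x + 9 = (15)·(x^2 + 7x + 18) + (15x + 5). Hence a·b ≡ 15x + 5 (mod f). (F_19[x]/(f) is a field with 19^2 = 361 elements since f is irreducible of degree 2.)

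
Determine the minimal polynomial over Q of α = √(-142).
m_α(x) = x^2 + 142

α satisfies α^2 + 142 = 0, so x^2 + 142 annihilates α. Since d = -142 is squarefree and ≠ 1, it is not a perfect square in Q, so x^2 + 142 has no rational root and is therefore irreducible over Q (a degree-2 polynomial over a field is irreducible iff it has no root). Hence m_α(x) = x^2 + 142.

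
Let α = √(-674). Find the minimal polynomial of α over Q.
m_α(x) = x^2 + 674

α satisfies α^2 + 674 = 0, so x^2 + 674 annihilates α. Since d = -674 is squarefree and ≠ 1, it is not a perfect square in Q, so x^2 + 674 has no rational root and is therefore irreducible over Q (a degree-2 polynomial over a field is irreducible iff it has no root). Hence m_α(x) = x^2 + 674.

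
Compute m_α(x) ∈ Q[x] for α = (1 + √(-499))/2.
m_α(x) = x^2 - x + 125

From 2α - 1 = √(-499), squaring gives (2α - 1)^2 = -499, i.e. 4α^2 - 4α + 1 = -499, so α^2 - α + (1 + 499)/4 = 0. Since -499 ≡ 1 (mod 4), (1 + 499)/4 = 125 ∈ Z. The polynomial x^2 - x + 125 has discriminant 1 - 4·(125) = -499, which is not a perfect square in Q (d = -499 is squarefree and ≠ 1), so x^2 - x + 125 is irreducible over Q. It is the minimal polynomial of α.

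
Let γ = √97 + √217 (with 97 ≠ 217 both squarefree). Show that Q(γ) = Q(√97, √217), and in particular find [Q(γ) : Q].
[Q(γ) : Q] = 4 (equivalently, Q(γ) = Q(√97, √217))

Obviously Q(γ) ⊆ Q(√97, √217), and [Q(√97, √217):Q] = 4 (since 97, 217 are distinct squarefree integers > 1 with 21049 not a perfect square). To show equality we compute the minimal polynomial of γ. From γ = √97 + √217: γ^2 = 97 + 2√(21049) + 217 = 314 + 2√(21049), so γ^2 - 314 = 2√(21049); squaring, (γ^2 - 314)^2 = 4·21049, i.e. γ^4 - 628γ^2 + 98596 - 84196 = 0, i.e. γ^4 - 628γ^2 + 14400 = 0. So γ is a root of x^4 - 628x^2 + 14400. This polynomial is irreducible over Q: it has no rational root (each ±√97 ± √217 is irrational), and any factorization into two quadratics over Q would force √(21049) ∈ Q (pairing opposite roots) or √97, √217 ∈ Q (other pairings), all impossible. Hence [Q(γ):Q] = 4 = [Q(√97, √217):Q], so Q(γ) = Q(√97, √217).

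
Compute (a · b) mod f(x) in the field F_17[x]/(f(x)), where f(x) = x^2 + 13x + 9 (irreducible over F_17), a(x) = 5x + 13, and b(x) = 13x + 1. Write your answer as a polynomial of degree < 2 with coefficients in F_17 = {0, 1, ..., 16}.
a · b ≡ 9x + 6 (mod f(x))

Multiply in F_17[x]: a(x)·b(x) = (5x + 13)·(13x + 1) = 14x^2 + 4x + 13. This has degree ≥ 2, so divide by f(x) over F_17: 14x^2 + 4x + 13 = (14)·(x^2 + 13x + 9) + (9x + 6). Hence a·b ≡ 9x + 6 (mod f). (F_17[x]/(f) is a field with 17^2 = 289 elements since f is irreducible of degree 2.)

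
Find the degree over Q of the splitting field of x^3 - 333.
[K : Q] = 6

The roots of x^3 - 333 are ∛333, ω∛333, ω^2∛333 where ω = e^(2πi/3) is a primitive cube root of unity, so K = Q(∛333, ω). Now [Q(∛333):Q] = 3 (since 333 is not a perfect cube, x^3 - 333 is irreducible) and [Q(ω):Q] = 2. Both 2 and 3 divide [K:Q], and [K:Q] ≤ 3·2 = 6, so [K:Q] = 6. (Equivalently: Q(∛333) ⊂ R but ω ∉ R, so [K : Q(∛333)] = 2.)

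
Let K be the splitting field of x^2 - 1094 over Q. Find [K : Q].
[K : Q] = 2

f(x) = x^2 - 1094 factors as (x - √1094)(x + √1094). The splitting field is K = Q(√1094). Since 1094 is squarefree and > 1, it is not a perfect square, so x^2 - 1094 is irreducible over Q and [Q(√1094) : Q] = 2. Hence [K : Q] = 2.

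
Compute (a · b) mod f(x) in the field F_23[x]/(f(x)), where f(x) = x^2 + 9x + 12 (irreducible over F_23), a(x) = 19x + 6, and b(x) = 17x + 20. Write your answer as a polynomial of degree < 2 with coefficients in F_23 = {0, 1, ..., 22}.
a · b ≡ 13x + 16 (mod f(x))

Multiply in F_23[x]: a(x)·b(x) = (19x + 6)·(17x + 20) = x^2 + 22x + 5. This has degree ≥ 2, so divide by f(x) over F_23: x^2 + 22x + 5 = (1)·(x^2 + 9x + 12) + (13x + 16). Hence a·b ≡ 13x + 16 (mod f). (F_23[x]/(f) is a field with 23^2 = 529 elements since f is irreducible of degree 2.)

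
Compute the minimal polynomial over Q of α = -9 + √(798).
m_α(x) = x^2 + 18x - 717

From α + 9 = √(798), squaring gives (α + 9)^2 = 798, i.e. α^2 + 18α + 81 = 798, so α^2 + 18α - 717 = 0. The discriminant of x^2 + 18x - 717 is (18)^2 - 4·(-717) = 324 + 2868 = 3192, and 4·(798) is not a perfect square in Q since 798 is squarefree and ≠ 1. Hence x^2 + 18x - 717 is irreducible over Q and is the minimal polynomial of α.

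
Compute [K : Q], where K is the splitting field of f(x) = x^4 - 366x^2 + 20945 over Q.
[K : Q] = 4

Solving the quadratic in x^2: x^2 = (366 ± √(366^2 - 4·20945))/2 = (366 ± √50176)/2 = (366 ± 224)/2, giving x^2 = 295 or x^2 = 71. So f(x) = (x^2 - 295)(x^2 - 71) and the roots of f are ±√295, ±√71. Hence the splitting field is K = Q(√295, √71). Since 295 and 71 are distinct squarefree integers > 1, their product 20945 is not a perfect square, so √71 ∉ Q(√295). By the tower law [K:Q] = [Q(√295,√71):Q(√295)] · [Q(√295):Q] = 2 · 2 = 4.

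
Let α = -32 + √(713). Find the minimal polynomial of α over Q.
m_α(x) = x^2 + 64x + 311

From α + 32 = √(713), squaring gives (α + 32)^2 = 713, i.e. α^2 + 64α + 1024 = 713, so α^2 + 64α + 311 = 0. The discriminant of x^2 + 64x + 311 is (64)^2 - 4·(311) = 4096 - 1244 = 2852, and 4·(713) is not a perfect square in Q since 713 is squarefree and ≠ 1. Hence x^2 + 64x + 311 is irreducible over Q and is the minimal polynomial of α.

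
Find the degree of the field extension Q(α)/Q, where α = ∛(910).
[Q(α):Q] = 3

The minimal polynomial of α is x^3 - 910, irreducible over Q since 910 is not a perfect cube (so x^3 - 910 has no rational root). Hence [Q(α):Q] = deg(m_α) = 3.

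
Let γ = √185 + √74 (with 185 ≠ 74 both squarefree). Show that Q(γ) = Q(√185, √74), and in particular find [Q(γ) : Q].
[Q(γ) : Q] = 4 (equivalently, Q(γ) = Q(√185, √74))

Obviously Q(γ) ⊆ Q(√185, √74), and [Q(√185, √74):Q] = 4 (since 185, 74 are distinct squarefree integers > 1 with 13690 not a perfect square). To show equality we compute the minimal polynomial of γ. From γ = √185 + √74: γ^2 = 185 + 2√(13690) + 74 = 259 + 2√(13690), so γ^2 - 259 = 2√(13690); squaring, (γ^2 - 259)^2 = 4·13690, i.e. γ^4 - 518γ^2 + 67081 - 54760 = 0, i.e. γ^4 - 518γ^2 + 12321 = 0. So γ is a root of x^4 - 518x^2 + 12321. This polynomial is irreducible over Q: it has no rational root (each ±√185 ± √74 is irrational), and any factorization into two quadratics over Q would force √(13690) ∈ Q (pairing opposite roots) or √185, √74 ∈ Q (other pairings), all impossible. Hence [Q(γ):Q] = 4 = [Q(√185, √74):Q], so Q(γ) = Q(√185, √74).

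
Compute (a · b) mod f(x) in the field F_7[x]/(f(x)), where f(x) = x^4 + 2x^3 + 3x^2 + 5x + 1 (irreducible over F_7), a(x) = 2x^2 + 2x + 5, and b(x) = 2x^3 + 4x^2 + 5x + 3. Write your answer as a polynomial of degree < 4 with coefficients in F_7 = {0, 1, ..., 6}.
a · b ≡ x^3 + 4x^2 + 4 (mod f(x))

Multiply in F_7[x]: a(x)·b(x) = (2x^2 + 2x + 5)·(2x^3 + 4x^2 + 5x + 3) = 4x^5 + 5x^4 + x^2 + 3x + 1. This has degree ≥ 4, so divide by f(x) over F_7: 4x^5 + 5x^4 + x^2 + 3x + 1 = (4x + 4)·(x^4 + 2x^3 + 3x^2 + 5x + 1) + (x^3 + 4x^2 + 4). Hence a·b ≡ x^3 + 4x^2 + 4 (mod f). (F_7[x]/(f) is a field with 7^4 = 2401 elements since f is irreducible of degree 4.)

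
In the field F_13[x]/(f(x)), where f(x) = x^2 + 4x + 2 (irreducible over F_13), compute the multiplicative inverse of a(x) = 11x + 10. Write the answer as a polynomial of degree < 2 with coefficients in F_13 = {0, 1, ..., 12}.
a(x)^(-1) ≡ 9x + 3 (mod f(x))

Since f is irreducible over F_13, F_13[x]/(f) is a field and a(x) ≠ 0 has an inverse. Apply the extended Euclidean algorithm to f(x) and a(x) in F_13[x]: f(x) = (6x + 2)·a(x) + (8). The last nonzero remainder is the constant 8 = gcd(f, a) in F_13. Back-substituting through the division chain expresses 8 = s(x)·a(x) + t(x)·f(x) with s(x) ≡ 7x + 11 (mod f), so (7x + 11)·a(x) ≡ 8 (mod f). Multiplying by 8^(-1) ≡ 5 in F_13 gives a(x)^(-1) ≡ 5·(7x + 11) ≡ 9x + 3 (mod f). Check: (11x + 10)·(9x + 3) = 8x^2 + 6x + 4 ≡ 1 (mod x^2 + 4x + 2).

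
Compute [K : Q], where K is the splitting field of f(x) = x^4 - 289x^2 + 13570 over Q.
[K : Q] = 4

Solving the quadratic in x^2: x^2 = (289 ± √(289^2 - 4·13570))/2 = (289 ± √29241)/2 = (289 ± 171)/2, giving x^2 = 59 or x^2 = 230. So f(x) = (x^2 - 59)(x^2 - 230) and the roots of f are ±√59, ±√230. Hence the splitting field is K = Q(√59, √230). Since 59 and 230 are distinct squarefree integers > 1, their product 13570 is not a perfect square, so √230 ∉ Q(√59). By the tower law [K:Q] = [Q(√59,√230):Q(√59)] · [Q(√59):Q] = 2 · 2 = 4.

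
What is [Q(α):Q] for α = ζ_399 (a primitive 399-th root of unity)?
[Q(α):Q] = 216

The minimal polynomial of ζ_399 over Q is the 399-th cyclotomic polynomial Φ_399(x), which is irreducible over Q and has degree φ(399) = 216. Hence [Q(α):Q] = φ(399) = 216.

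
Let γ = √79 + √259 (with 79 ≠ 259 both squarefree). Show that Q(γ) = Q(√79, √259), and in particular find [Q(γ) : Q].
[Q(γ) : Q] = 4 (equivalently, Q(γ) = Q(√79, √259))

Obviously Q(γ) ⊆ Q(√79, √259), and [Q(√79, √259):Q] = 4 (since 79, 259 are distinct squarefree integers > 1 with 20461 not a perfect square). To show equality we compute the minimal polynomial of γ. From γ = √79 + √259: γ^2 = 79 + 2√(20461) + 259 = 338 + 2√(20461), so γ^2 - 338 = 2√(20461); squaring, (γ^2 - 338)^2 = 4·20461, i.e. γ^4 - 676γ^2 + 114244 - 81844 = 0, i.e. γ^4 - 676γ^2 + 32400 = 0. So γ is a root of x^4 - 676x^2 + 32400. This polynomial is irreducible over Q: it has no rational root (each ±√79 ± √259 is irrational), and any factorization into two quadratics over Q would force √(20461) ∈ Q (pairing opposite roots) or √79, √259 ∈ Q (other pairings), all impossible. Hence [Q(γ):Q] = 4 = [Q(√79, √259):Q], so Q(γ) = Q(√79, √259).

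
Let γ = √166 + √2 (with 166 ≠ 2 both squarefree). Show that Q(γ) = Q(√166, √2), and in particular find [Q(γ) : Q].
[Q(γ) : Q] = 4 (equivalently, Q(γ) = Q(√166, √2))

Obviously Q(γ) ⊆ Q(√166, √2), and [Q(√166, √2):Q] = 4 (since 166, 2 are distinct squarefree integers > 1 with 332 not a perfect square). To show equality we compute the minimal polynomial of γ. From γ = √166 + √2: γ^2 = 166 + 2√(332) + 2 = 168 + 2√(332), so γ^2 - 168 = 2√(332); squaring, (γ^2 - 168)^2 = 4·332, i.e. γ^4 - 336γ^2 + 28224 - 1328 = 0, i.e. γ^4 - 336γ^2 + 26896 = 0. So γ is a root of x^4 - 336x^2 + 26896. This polynomial is irreducible over Q: it has no rational root (each ±√166 ± √2 is irrational), and any factorization into two quadratics over Q would force √(332) ∈ Q (pairing opposite roots) or √166, √2 ∈ Q (other pairings), all impossible. Hence [Q(γ):Q] = 4 = [Q(√166, √2):Q], so Q(γ) = Q(√166, √2).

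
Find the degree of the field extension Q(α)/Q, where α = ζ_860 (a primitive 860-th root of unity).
[Q(α):Q] = 336

The minimal polynomial of ζ_860 over Q is the 860-th cyclotomic polynomial Φ_860(x), which is irreducible over Q and has degree φ(860) = 336. Hence [Q(α):Q] = φ(860) = 336.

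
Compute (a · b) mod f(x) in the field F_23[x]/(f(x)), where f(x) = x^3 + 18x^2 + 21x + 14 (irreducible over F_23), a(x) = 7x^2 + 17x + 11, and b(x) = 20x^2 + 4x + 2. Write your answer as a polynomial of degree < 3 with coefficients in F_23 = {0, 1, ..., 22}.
a · b ≡ 11x^2 + x + 20 (mod f(x))

Multiply in F_23[x]: a(x)·b(x) = (7x^2 + 17x + 11)·(20x^2 + 4x + 2) = 2x^4 + 3x^2 + 9x + 22. This has degree ≥ 3, so divide by f(x) over F_23: 2x^4 + 3x^2 + 9x + 22 = (2x + 10)·(x^3 + 18x^2 + 21x + 14) + (11x^2 + x + 20). Hence a·b ≡ 11x^2 + x + 20 (mod f). (F_23[x]/(f) is a field with 23^3 = 12167 elements since f is irreducible of degree 3.)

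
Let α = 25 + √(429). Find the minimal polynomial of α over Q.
m_α(x) = x^2 - 50x + 196

From α - 25 = √(429), squaring gives (α - 25)^2 = 429, i.e. α^2 - 50α + 625 = 429, so α^2 - 50α + 196 = 0. The discriminant of x^2 - 50x + 196 is (-50)^2 - 4·(196) = 2500 - 784 = 1716, and 4·(429) is not a perfect square in Q since 429 is squarefree and ≠ 1. Hence x^2 - 50x + 196 is irreducible over Q and is the minimal polynomial of α.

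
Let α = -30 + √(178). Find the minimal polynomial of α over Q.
m_α(x) = x^2 + 60x + 722

From α + 30 = √(178), squaring gives (α + 30)^2 = 178, i.e. α^2 + 60α + 900 = 178, so α^2 + 60α + 722 = 0. The discriminant of x^2 + 60x + 722 is (60)^2 - 4·(722) = 3600 - 2888 = 712, and 4·(178) is not a perfect square in Q since 178 is squarefree and ≠ 1. Hence x^2 + 60x + 722 is irreducible over Q and is the minimal polynomial of α.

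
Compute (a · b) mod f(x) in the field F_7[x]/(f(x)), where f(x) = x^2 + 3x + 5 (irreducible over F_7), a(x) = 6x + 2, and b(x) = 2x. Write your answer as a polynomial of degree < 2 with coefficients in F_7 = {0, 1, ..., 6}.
a · b ≡ 3x + 3 (mod f(x))

Multiply in F_7[x]: a(x)·b(x) = (6x + 2)·(2x) = 5x^2 + 4x. This has degree ≥ 2, so divide by f(x) over F_7: 5x^2 + 4x = (5)·(x^2 + 3x + 5) + (3x + 3). Hence a·b ≡ 3x + 3 (mod f). (F_7[x]/(f) is a field with 7^2 = 49 elements since f is irreducible of degree 2.)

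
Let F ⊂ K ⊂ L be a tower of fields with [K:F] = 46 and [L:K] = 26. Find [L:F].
[L:F] = 1196

The tower law says that for any tower of field extensions F ⊂ K ⊂ L with finite degrees, [L:F] = [L:K] · [K:F]. Here this gives [L:F] = 26 · 46 = 1196.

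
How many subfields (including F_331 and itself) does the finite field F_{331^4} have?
F_{331^4} has 3 subfields

The subfields of F_{p^n} are exactly the fields F_{p^d} for d | n (each is the fixed field of the unique index-d subgroup of Gal(F_{p^n}/F_p) ≅ Z/nZ). The divisors of n = 4 are {1, 2, 4}, giving 3 subfields: F_{331^1}, F_{331^2}, F_{331^4}.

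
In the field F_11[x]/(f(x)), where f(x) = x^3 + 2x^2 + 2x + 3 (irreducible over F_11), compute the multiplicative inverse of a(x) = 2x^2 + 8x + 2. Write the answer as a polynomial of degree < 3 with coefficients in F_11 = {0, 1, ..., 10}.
a(x)^(-1) ≡ 7x^2 + 4x + 5 (mod f(x))

Since f is irreducible over F_11, F_11[x]/(f) is a field and a(x) ≠ 0 has an inverse. Apply the extended Euclidean algorithm to f(x) and a(x) in F_11[x]: f(x) = (6x + 10)·a(x) + (9x + 5);  a(x) = (10x + 10)·(9x + 5) + (7). The last nonzero remainder is the constant 7 = gcd(f, a) in F_11. Back-substituting through the division chain expresses 7 = s(x)·a(x) + t(x)·f(x) with s(x) ≡ 5x^2 + 6x + 2 (mod f), so (5x^2 + 6x + 2)·a(x) ≡ 7 (mod f). Multiplying by 7^(-1) ≡ 8 in F_11 gives a(x)^(-1) ≡ 8·(5x^2 + 6x + 2) ≡ 7x^2 + 4x + 5 (mod f). Check: (2x^2 + 8x + 2)·(7x^2 + 4x + 5) = 3x^4 + 9x^3 + x^2 + 4x + 10 ≡ 1 (mod x^3 + 2x^2 + 2x + 3).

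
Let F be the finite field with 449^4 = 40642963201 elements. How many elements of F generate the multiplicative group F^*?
There are φ(40642963200) = 9289728000 primitive elements

F_q^* is cyclic of order q - 1 = 40642963200. A cyclic group of order m has exactly φ(m) generators. Here m = 40642963200 = 2^8 · 3^2 · 5^2 · 7 · 100801, so the number of primitive elements is φ(40642963200) = 9289728000.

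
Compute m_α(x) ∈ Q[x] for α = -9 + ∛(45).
m_α(x) = x^3 + 27x^2 + 243x + 684

Set β = α + 9 = ∛(45), so β^3 = 45. Then (α + 9)^3 - 45 = 0, i.e. α is a root of g(x) = (x + 9)^3 - 45 = x^3 + 27x^2 + 243x + 684. Since g(x) = h(x + 9) where h(x) = x^3 - 45, and h is irreducible over Q (because 45 is not a perfect cube, so h has no rational root, and a monic cubic with no rational root is irreducible), g is also irreducible (irreducibility is preserved under the substitution x → x + 9). Hence m_α(x) = x^3 + 27x^2 + 243x + 684.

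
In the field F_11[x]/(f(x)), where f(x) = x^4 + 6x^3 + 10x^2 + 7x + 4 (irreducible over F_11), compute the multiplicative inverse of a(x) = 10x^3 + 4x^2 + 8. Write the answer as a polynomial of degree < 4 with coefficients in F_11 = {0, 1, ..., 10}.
a(x)^(-1) ≡ 7x^3 + 5x^2 + 2x + 10 (mod f(x))

Since f is irreducible over F_11, F_11[x]/(f) is a field and a(x) ≠ 0 has an inverse. Apply the extended Euclidean algorithm to f(x) and a(x) in F_11[x]: f(x) = (10x + 1)·a(x) + (6x^2 + 4x + 7);  a(x) = (9x + 2)·(6x^2 + 4x + 7) + (6x + 5);  (6x^2 + 4x + 7) = (x + 9)·(6x + 5) + (6). The last nonzero remainder is the constant 6 = gcd(f, a) in F_11. Back-substituting through the division chain expresses 6 = s(x)·a(x) + t(x)·f(x) with s(x) ≡ 9x^3 + 8x^2 + x + 5 (mod f), so (9x^3 + 8x^2 + x + 5)·a(x) ≡ 6 (mod f). Multiplying by 6^(-1) ≡ 2 in F_11 gives a(x)^(-1) ≡ 2·(9x^3 + 8x^2 + x + 5) ≡ 7x^3 + 5x^2 + 2x + 10 (mod f). Check: (10x^3 + 4x^2 + 8)·(7x^3 + 5x^2 + 2x + 10) = 4x^6 + x^5 + 7x^4 + 10x^3 + 3x^2 + 5x + 3 ≡ 1 (mod x^4 + 6x^3 + 10x^2 + 7x + 4).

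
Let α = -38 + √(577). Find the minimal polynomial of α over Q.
m_α(x) = x^2 + 76x + 867

From α + 38 = √(577), squaring gives (α + 38)^2 = 577, i.e. α^2 + 76α + 1444 = 577, so α^2 + 76α + 867 = 0. The discriminant of x^2 + 76x + 867 is (76)^2 - 4·(867) = 5776 - 3468 = 2308, and 4·(577) is not a perfect square in Q since 577 is squarefree and ≠ 1. Hence x^2 + 76x + 867 is irreducible over Q and is the minimal polynomial of α.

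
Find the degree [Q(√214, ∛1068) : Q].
[Q(√214, ∛1068) : Q] = 6

Let L = Q(√214, ∛1068). Since Q(√214) ⊂ L and [Q(√214):Q] = 2, the tower law gives 2 | [L:Q]. Likewise Q(∛1068) ⊂ L with [Q(∛1068):Q] = 3 (because 1068 is not a perfect cube), so 3 | [L:Q]. As gcd(2,3) = 1, [L:Q] is divisible by 6. Conversely L is generated over Q by √214 and ∛1068, so [L:Q] ≤ 2·3 = 6. Therefore [Q(√214, ∛1068) : Q] = 6.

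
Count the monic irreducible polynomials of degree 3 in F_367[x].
There are 16476832 monic irreducible polynomials of degree 3 over F_367

Each element of F_{367^3} that lies in no proper subfield is a root of exactly one monic irreducible of degree 3 over F_367, and each such polynomial has 3 distinct roots in F_{367^3}. By Möbius inversion the count is N_367(3) = (1/3) Σ_{d|3} μ(3/d) · 367^d = (1/3)(μ(3)·367^1 + μ(1)·367^3) = 49430496/3 = 16476832.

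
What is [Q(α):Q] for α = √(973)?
[Q(α):Q] = 2

[Q(α):Q] equals the degree of the minimal polynomial of α. Here α^2 = 973 and x^2 - 973 is irreducible (d = 973 is squarefree, ≠ 1, hence not a square), so deg(m_α) = 2. Thus [Q(α):Q] = 2.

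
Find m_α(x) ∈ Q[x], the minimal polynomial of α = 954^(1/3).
m_α(x) = x^3 - 954

α satisfies α^3 = 954, so x^3 - 954 annihilates α. By the rational root test, a rational root p/q (in lowest terms) of x^3 - 954 would satisfy p^3 = 954 q^3, forcing q = 1 and p^3 = 954; but 954 is not a perfect cube, contradiction. A monic cubic over Q with no rational root is irreducible (any nontrivial factorization would include a linear factor). Hence x^3 - 954 is the minimal polynomial of α, and in particular [Q(α):Q] = 3.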